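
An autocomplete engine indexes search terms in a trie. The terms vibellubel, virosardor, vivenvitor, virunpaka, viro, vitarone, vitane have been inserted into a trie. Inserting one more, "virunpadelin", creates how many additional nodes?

The longest prefix of "virunpadelin" already in the trie is "virunpa" (length 7).
New nodes needed: |"virunpadelin"| − 7 = 12 − 7 = 5.

5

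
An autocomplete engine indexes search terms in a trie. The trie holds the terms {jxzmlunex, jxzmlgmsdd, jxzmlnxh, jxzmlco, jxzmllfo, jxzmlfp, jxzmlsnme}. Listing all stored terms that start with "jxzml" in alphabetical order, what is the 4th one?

jxzmllfo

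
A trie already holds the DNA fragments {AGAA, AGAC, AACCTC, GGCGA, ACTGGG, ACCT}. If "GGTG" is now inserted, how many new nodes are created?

2

"GG" is already a path in the trie; the remaining "TG" must be added.
New nodes needed: |"GGTG"| − 2 = 4 − 2 = 2.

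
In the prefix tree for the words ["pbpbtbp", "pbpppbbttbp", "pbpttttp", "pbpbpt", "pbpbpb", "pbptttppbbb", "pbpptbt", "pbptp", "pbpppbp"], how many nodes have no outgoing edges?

9

A leaf is a node with no children — equivalently, the end of a word that is not a proper prefix of any other stored word.
Those words: "pbpbpb", "pbpbpt", "pbpbtbp", "pbpppbbttbp", "pbpppbp", "pbpptbt", "pbptp", "pbptttppbbb", "pbpttttp"
Leaf count: 9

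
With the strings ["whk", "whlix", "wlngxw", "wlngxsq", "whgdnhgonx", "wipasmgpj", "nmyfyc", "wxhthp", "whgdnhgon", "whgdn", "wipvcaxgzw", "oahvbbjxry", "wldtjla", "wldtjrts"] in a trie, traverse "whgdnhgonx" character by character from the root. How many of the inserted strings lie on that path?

Check each prefix of "whgdnhgonx" against the stored set — each match is an end-marker on the path.
Prefixes of the query that are stored words: "whgdn", "whgdnhgon", "whgdnhgonx"
Count: 3

3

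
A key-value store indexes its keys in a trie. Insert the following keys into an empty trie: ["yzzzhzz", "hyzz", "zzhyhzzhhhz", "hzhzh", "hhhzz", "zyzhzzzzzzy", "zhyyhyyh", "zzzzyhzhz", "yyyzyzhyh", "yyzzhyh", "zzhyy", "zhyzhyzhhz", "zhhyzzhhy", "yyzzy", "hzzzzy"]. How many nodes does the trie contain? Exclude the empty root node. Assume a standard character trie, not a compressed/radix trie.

87

For each word, the new-node count is its length minus the longest prefix already in the trie:
  "yzzzhzz" → 7 new (y, z, z, z, h, z, z)
  "hyzz" → 4 new (h, y, z, z)
  "zzhyhzzhhhz" → 11 new (z, z, h, y, h, z, z, h, h, h, z)
  "hzhzh" → prefix "h" already present; 4 new (z, h, z, h)
  "hhhzz" → prefix "h" already present; 4 new (h, h, z, z)
  "zyzhzzzzzzy" → prefix "z" already present; 10 new (y, z, h, z, z, z, z, z, z, y)
  "zhyyhyyh" → prefix "z" already present; 7 new (h, y, y, h, y, y, h)
  "zzzzyhzhz" → prefix "zz" already present; 7 new (z, z, y, h, z, h, z)
  "yyyzyzhyh" → prefix "y" already present; 8 new (y, y, z, y, z, h, y, h)
  "yyzzhyh" → prefix "yy" already present; 5 new (z, z, h, y, h)
  "zzhyy" → prefix "zzhy" already present; 1 new (y)
  "zhyzhyzhhz" → prefix "zhy" already present; 7 new (z, h, y, z, h, h, z)
  "zhhyzzhhy" → prefix "zh" already present; 7 new (h, y, z, z, h, h, y)
  "yyzzy" → prefix "yyzz" already present; 1 new (y)
  "hzzzzy" → prefix "hz" already present; 4 new (z, z, z, y)
Total nodes = 7 + 4 + 11 + 4 + 4 + 10 + 7 + 7 + 8 + 5 + 1 + 7 + 7 + 1 + 4 = 87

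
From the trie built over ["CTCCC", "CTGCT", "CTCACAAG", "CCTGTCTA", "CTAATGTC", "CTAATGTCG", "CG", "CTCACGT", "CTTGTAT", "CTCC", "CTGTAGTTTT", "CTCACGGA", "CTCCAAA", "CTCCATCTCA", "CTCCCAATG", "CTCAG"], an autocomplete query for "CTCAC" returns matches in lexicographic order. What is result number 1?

CTCACAAG

Filter for "CTCAC…" and sort: "CTCACAAG", "CTCACGGA", "CTCACGT"
Position 1: CTCACAAG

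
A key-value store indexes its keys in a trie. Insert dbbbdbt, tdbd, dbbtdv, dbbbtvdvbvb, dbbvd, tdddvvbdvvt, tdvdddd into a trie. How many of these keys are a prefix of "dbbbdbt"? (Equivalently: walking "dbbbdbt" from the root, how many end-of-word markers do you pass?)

1

Walk "dbbbdbt" from the root; an end-of-word marker is hit whenever a stored word is a prefix of "dbbbdbt".
Prefixes of the query that are stored words: "dbbbdbt"
Count: 1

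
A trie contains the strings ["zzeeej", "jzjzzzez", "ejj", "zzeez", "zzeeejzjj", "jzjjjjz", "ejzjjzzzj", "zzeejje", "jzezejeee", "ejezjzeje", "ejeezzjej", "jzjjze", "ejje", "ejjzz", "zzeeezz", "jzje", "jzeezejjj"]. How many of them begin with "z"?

Walk to "z"; the words in its subtree are exactly those with that prefix.
Words under "z": zzeeej, zzeeejzjj, zzeeezz, zzeejje, zzeez
Count: 5

5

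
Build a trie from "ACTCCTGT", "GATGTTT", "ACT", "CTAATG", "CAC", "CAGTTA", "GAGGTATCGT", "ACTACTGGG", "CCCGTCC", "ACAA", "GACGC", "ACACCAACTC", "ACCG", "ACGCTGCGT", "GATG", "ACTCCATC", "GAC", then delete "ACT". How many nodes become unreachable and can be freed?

After clearing the end-marker at "ACT", prune upward until reaching a node still needed by another word.
Every node on "ACT" is still needed (e.g. by "ACTCCTGT"), so nothing is freed.
Nodes removed: 0

0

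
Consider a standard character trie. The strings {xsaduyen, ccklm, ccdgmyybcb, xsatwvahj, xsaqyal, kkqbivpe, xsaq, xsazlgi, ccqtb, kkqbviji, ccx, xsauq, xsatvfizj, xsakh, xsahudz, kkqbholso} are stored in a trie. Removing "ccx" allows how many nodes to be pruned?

1

Walk "ccx" from the leaf back toward the root, removing each node that no remaining word uses.
The suffix "x" (1 node) is used only by "ccx"; the node for "cc" still has the child "k", so pruning stops there.
Nodes removed: 1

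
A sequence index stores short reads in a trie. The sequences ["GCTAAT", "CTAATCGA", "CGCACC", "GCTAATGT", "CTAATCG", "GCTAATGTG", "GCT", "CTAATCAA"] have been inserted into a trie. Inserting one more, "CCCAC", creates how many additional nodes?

Walking "CCCAC" from the root, the first 1 characters ("C") follow existing edges; "C" is the first miss.
So 5 − 1 = 4 new nodes.

4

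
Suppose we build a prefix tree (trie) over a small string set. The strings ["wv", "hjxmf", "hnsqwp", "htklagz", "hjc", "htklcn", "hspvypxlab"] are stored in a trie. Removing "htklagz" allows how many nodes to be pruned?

3

A node on "htklagz"'s path can go only if nothing else ends at it or branches off below it.
The suffix "agz" (3 nodes) is used only by "htklagz"; the node for "htkl" still has the child "c", so pruning stops there.
Nodes removed: 3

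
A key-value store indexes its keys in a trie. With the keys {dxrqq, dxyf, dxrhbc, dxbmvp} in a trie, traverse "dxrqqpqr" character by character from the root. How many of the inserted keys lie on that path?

Check each prefix of "dxrqqpqr" against the stored set — each match is an end-marker on the path.
Prefixes of the query that are stored words: "dxrqq"
Count: 1

1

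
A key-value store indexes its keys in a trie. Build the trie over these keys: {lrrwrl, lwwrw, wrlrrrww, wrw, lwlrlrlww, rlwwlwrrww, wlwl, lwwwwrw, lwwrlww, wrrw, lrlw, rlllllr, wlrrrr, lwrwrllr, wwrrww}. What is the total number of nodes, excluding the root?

Count nodes per top-level branch (shared prefixes stored once):
  'l'-branch (lrlw, lrrwrl, lwlrlrlww, lwrwrllr, lwwrlww, lwwrw, lwwwwrw): 32 nodes
  'r'-branch (rlllllr, rlwwlwrrww): 15 nodes
  'w'-branch (wlrrrr, wlwl, wrlrrrww, wrrw, wrw, wwrrww): 23 nodes
Sum: 70

70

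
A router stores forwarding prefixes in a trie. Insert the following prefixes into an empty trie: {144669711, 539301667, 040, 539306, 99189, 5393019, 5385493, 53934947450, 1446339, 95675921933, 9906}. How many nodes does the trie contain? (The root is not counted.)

55

Trace insertions, counting only characters that open a new branch:
  "144669711" → 9 new (1, 4, 4, 6, 6, 9, 7, 1, 1)
  "539301667" → 9 new (5, 3, 9, 3, 0, 1, 6, 6, 7)
  "040" → 3 new (0, 4, 0)
  "539306" → prefix "53930" already present; 1 new (6)
  "99189" → 5 new (9, 9, 1, 8, 9)
  "5393019" → prefix "539301" already present; 1 new (9)
  "5385493" → prefix "53" already present; 5 new (8, 5, 4, 9, 3)
  "53934947450" → prefix "5393" already present; 7 new (4, 9, 4, 7, 4, 5, 0)
  "1446339" → prefix "1446" already present; 3 new (3, 3, 9)
  "95675921933" → prefix "9" already present; 10 new (5, 6, 7, 5, 9, 2, 1, 9, 3, 3)
  "9906" → prefix "99" already present; 2 new (0, 6)
Total nodes = 9 + 9 + 3 + 1 + 5 + 1 + 5 + 7 + 3 + 10 + 2 = 55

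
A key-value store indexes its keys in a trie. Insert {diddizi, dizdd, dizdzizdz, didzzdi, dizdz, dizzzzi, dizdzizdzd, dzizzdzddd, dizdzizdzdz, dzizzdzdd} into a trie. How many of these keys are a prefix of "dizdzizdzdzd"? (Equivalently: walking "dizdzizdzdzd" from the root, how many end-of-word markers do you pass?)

Walk "dizdzizdzdzd" from the root; an end-of-word marker is hit whenever a stored word is a prefix of "dizdzizdzdzd".
Prefixes of the query that are stored words: "dizdz", "dizdzizdz", "dizdzizdzd", "dizdzizdzdz"
Count: 4

4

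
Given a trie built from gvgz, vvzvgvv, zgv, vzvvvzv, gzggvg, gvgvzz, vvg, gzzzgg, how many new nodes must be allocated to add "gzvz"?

"gz" is already a path in the trie; the remaining "vz" must be added.
New nodes needed: |"gzvz"| − 2 = 4 − 2 = 2.

2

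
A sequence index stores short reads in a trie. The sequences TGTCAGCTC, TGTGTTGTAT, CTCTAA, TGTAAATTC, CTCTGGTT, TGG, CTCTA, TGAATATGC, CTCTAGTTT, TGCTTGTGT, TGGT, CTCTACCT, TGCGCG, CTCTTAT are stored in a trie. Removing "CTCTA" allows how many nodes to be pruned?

0

Walk "CTCTA" from the leaf back toward the root, removing each node that no remaining word uses.
Every node on "CTCTA" is still needed (e.g. by "CTCTAA"), so nothing is freed.
Nodes removed: 0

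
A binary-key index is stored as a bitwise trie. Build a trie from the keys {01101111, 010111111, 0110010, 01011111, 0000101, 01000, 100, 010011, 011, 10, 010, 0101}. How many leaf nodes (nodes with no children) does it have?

Leaves are exactly the stored words that no other stored word extends.
Those words: "0000101", "01000", "010011", "010111111", "0110010", "01101111", "100"
Leaf count: 7

7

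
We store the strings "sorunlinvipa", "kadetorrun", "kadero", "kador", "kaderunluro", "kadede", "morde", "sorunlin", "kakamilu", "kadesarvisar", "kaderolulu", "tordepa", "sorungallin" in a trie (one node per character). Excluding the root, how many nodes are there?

Count nodes per top-level branch (shared prefixes stored once):
  'k'-branch (kadede, kadero, kaderolulu, kaderunluro, kadesarvisar, kadetorrun, kador, kakamilu): 40 nodes
  'm'-branch (morde): 5 nodes
  's'-branch (sorungallin, sorunlin, sorunlinvipa): 18 nodes
  't'-branch (tordepa): 7 nodes
Sum: 70

70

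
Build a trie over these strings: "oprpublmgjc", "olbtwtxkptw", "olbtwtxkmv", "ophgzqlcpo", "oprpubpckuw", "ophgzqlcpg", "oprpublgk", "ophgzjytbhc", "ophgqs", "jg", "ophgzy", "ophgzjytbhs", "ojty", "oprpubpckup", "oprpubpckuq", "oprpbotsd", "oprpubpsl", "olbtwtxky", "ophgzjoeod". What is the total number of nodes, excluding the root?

68

For each word, the new-node count is its length minus the longest prefix already in the trie:
  "oprpublmgjc" → 11 new (o, p, r, p, u, b, l, m, g, j, c)
  "olbtwtxkptw" → prefix "o" already present; 10 new (l, b, t, w, t, x, k, p, t, w)
  "olbtwtxkmv" → prefix "olbtwtxk" already present; 2 new (m, v)
  "ophgzqlcpo" → prefix "op" already present; 8 new (h, g, z, q, l, c, p, o)
  "oprpubpckuw" → prefix "oprpub" already present; 5 new (p, c, k, u, w)
  "ophgzqlcpg" → prefix "ophgzqlcp" already present; 1 new (g)
  "oprpublgk" → prefix "oprpubl" already present; 2 new (g, k)
  "ophgzjytbhc" → prefix "ophgz" already present; 6 new (j, y, t, b, h, c)
  "ophgqs" → prefix "ophg" already present; 2 new (q, s)
  "jg" → 2 new (j, g)
  "ophgzy" → prefix "ophgz" already present; 1 new (y)
  "ophgzjytbhs" → prefix "ophgzjytbh" already present; 1 new (s)
  "ojty" → prefix "o" already present; 3 new (j, t, y)
  "oprpubpckup" → prefix "oprpubpcku" already present; 1 new (p)
  "oprpubpckuq" → prefix "oprpubpcku" already present; 1 new (q)
  "oprpbotsd" → prefix "oprp" already present; 5 new (b, o, t, s, d)
  "oprpubpsl" → prefix "oprpubp" already present; 2 new (s, l)
  "olbtwtxky" → prefix "olbtwtxk" already present; 1 new (y)
  "ophgzjoeod" → prefix "ophgzj" already present; 4 new (o, e, o, d)
Total nodes = 11 + 10 + 2 + 8 + 5 + 1 + 2 + 6 + 2 + 2 + 1 + 1 + 3 + 1 + 1 + 5 + 2 + 1 + 4 = 68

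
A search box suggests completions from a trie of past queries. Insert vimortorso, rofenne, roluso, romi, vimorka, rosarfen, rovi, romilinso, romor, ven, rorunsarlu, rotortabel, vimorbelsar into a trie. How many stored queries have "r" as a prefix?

Traverse to the node for "r", then collect every word in that subtree.
Matches: "rofenne", "roluso", "romi", "romilinso", "romor", "rorunsarlu", "rosarfen", "rotortabel", "rovi"
Count: 9

9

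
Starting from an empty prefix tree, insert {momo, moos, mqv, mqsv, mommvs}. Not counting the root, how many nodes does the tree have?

Count nodes per top-level branch (shared prefixes stored once):
  'm'-branch (mommvs, momo, moos, mqsv, mqv): 13 nodes
Sum: 13

13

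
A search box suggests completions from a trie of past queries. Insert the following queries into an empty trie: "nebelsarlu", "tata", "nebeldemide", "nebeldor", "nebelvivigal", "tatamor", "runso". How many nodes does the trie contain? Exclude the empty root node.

37

For each word, the new-node count is its length minus the longest prefix already in the trie:
  "nebelsarlu" → 10 new (n, e, b, e, l, s, a, r, l, u)
  "tata" → 4 new (t, a, t, a)
  "nebeldemide" → prefix "nebel" already present; 6 new (d, e, m, i, d, e)
  "nebeldor" → prefix "nebeld" already present; 2 new (o, r)
  "nebelvivigal" → prefix "nebel" already present; 7 new (v, i, v, i, g, a, l)
  "tatamor" → prefix "tata" already present; 3 new (m, o, r)
  "runso" → 5 new (r, u, n, s, o)
Total nodes = 10 + 4 + 6 + 2 + 7 + 3 + 5 = 37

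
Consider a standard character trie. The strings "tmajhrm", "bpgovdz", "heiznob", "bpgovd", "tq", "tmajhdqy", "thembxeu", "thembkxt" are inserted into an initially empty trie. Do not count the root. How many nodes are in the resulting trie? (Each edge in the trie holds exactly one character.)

35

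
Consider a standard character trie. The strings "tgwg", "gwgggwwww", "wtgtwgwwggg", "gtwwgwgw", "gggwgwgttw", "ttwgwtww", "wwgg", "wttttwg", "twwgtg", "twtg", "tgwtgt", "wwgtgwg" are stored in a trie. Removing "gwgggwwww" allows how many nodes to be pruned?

After clearing the end-marker at "gwgggwwww", prune upward until reaching a node still needed by another word.
The suffix "wgggwwww" (8 nodes) is used only by "gwgggwwww"; the node for "g" still has the child "t", so pruning stops there.
Nodes removed: 8

8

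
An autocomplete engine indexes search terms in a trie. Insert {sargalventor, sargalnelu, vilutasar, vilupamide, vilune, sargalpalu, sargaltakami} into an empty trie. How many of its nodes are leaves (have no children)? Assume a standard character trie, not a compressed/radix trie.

Leaves are exactly the stored words that no other stored word extends.
Those words: "sargalnelu", "sargalpalu", "sargaltakami", "sargalventor", "vilune", "vilupamide", "vilutasar"
Leaf count: 7

7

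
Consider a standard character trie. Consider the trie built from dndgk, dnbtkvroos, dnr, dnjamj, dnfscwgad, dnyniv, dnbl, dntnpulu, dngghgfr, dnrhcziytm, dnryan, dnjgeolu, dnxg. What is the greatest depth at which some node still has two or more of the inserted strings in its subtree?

3

Look for the deepest trie node that still has at least two words in its subtree.
e.g. "dnbl" and "dnbtkvroos" share the prefix "dnb" of length 3; no pair shares a longer one.
Longest shared-prefix length: 3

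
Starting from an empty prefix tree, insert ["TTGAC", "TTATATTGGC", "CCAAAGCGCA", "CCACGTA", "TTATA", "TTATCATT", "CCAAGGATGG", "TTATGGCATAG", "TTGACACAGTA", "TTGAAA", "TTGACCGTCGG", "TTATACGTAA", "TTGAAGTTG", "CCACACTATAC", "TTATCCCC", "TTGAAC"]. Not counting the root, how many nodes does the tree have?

Count nodes per top-level branch (shared prefixes stored once):
  'C'-branch (CCAAAGCGCA, CCAAGGATGG, CCACACTATAC, CCACGTA): 27 nodes
  'T'-branch (TTATA, TTATACGTAA, TTATATTGGC, TTATCATT, TTATCCCC, TTATGGCATAG, TTGAAA, TTGAAC, TTGAAGTTG, TTGAC, TTGACACAGTA, TTGACCGTCGG): 51 nodes
Sum: 78

78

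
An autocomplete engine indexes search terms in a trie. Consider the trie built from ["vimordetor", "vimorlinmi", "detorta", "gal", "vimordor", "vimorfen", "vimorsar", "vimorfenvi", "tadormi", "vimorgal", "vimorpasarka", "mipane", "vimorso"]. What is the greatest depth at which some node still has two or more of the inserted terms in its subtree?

8

Equivalently: take the maximum, over all pairs, of their longest common prefix length.
e.g. "vimorfen" and "vimorfenvi" share the prefix "vimorfen" of length 8; no pair shares a longer one.
Longest shared-prefix length: 8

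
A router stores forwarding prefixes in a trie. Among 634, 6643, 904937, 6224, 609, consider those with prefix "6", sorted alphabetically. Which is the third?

Words with prefix "6", in lexicographic order: "609", "6224", "634", "6643"
Position 3: 634

634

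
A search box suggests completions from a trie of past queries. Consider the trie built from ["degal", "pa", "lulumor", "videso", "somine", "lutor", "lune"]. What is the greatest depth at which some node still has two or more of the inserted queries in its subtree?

2

Equivalently: take the maximum, over all pairs, of their longest common prefix length.
"lulumor" and "lune" agree on "lu" (2 characters) before diverging; nothing deeper is shared.
Longest shared-prefix length: 2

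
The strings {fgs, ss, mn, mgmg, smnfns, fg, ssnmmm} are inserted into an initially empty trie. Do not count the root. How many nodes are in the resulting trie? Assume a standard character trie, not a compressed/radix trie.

Trie structure (* marks end of a word):
(root)
├─ f
│  └─ g *
│     └─ s *
├─ m
│  ├─ g
│  │  └─ m
│  │     └─ g *
│  └─ n *
└─ s
   ├─ m
   │  └─ n
   │     └─ f
   │        └─ n
   │           └─ s *
   └─ s *
      └─ n
         └─ m
            └─ m
               └─ m *
Counting every labelled node above: 19.

19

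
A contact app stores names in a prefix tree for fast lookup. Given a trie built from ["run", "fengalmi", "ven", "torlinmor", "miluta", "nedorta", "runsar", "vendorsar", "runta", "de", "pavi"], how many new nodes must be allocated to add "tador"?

4

Walking "tador" from the root, the first 1 characters ("t") follow existing edges; "a" is the first miss.
So 5 − 1 = 4 new nodes.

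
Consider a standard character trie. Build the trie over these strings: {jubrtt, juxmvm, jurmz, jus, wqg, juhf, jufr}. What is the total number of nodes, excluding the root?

21

Trie structure (* marks end of a word):
(root)
├─ j
│  └─ u
│     ├─ b
│     │  └─ r
│     │     └─ t
│     │        └─ t *
│     ├─ f
│     │  └─ r *
│     ├─ h
│     │  └─ f *
│     ├─ r
│     │  └─ m
│     │     └─ z *
│     ├─ s *
│     └─ x
│        └─ m
│           └─ v
│              └─ m *
└─ w
   └─ q
      └─ g *
Counting every labelled node above: 21.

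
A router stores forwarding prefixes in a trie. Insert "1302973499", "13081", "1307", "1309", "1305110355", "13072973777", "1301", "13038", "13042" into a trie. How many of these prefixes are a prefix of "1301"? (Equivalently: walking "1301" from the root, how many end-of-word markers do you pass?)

Traverse "1301" character by character; count nodes along the way that are marked as word ends.
Prefixes of the query that are stored words: "1301"
Count: 1

1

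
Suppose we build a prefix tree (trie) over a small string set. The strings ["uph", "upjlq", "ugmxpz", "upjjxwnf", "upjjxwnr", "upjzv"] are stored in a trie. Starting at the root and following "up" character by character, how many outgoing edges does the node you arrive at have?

Walk "up" from the root, arriving at one node.
Distinct next characters after "up": h, j.
That node has 2 child edges.

2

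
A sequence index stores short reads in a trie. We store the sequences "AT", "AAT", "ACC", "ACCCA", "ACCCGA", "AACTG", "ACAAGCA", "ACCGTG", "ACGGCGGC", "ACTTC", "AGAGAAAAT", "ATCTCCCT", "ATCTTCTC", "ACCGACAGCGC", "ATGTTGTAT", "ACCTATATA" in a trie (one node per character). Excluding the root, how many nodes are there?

68

Trace insertions, counting only characters that open a new branch:
  "AT" → 2 new (A, T)
  "AAT" → prefix "A" already present; 2 new (A, T)
  "ACC" → prefix "A" already present; 2 new (C, C)
  "ACCCA" → prefix "ACC" already present; 2 new (C, A)
  "ACCCGA" → prefix "ACCC" already present; 2 new (G, A)
  "AACTG" → prefix "AA" already present; 3 new (C, T, G)
  "ACAAGCA" → prefix "AC" already present; 5 new (A, A, G, C, A)
  "ACCGTG" → prefix "ACC" already present; 3 new (G, T, G)
  "ACGGCGGC" → prefix "AC" already present; 6 new (G, G, C, G, G, C)
  "ACTTC" → prefix "AC" already present; 3 new (T, T, C)
  "AGAGAAAAT" → prefix "A" already present; 8 new (G, A, G, A, A, A, A, T)
  "ATCTCCCT" → prefix "AT" already present; 6 new (C, T, C, C, C, T)
  "ATCTTCTC" → prefix "ATCT" already present; 4 new (T, C, T, C)
  "ACCGACAGCGC" → prefix "ACCG" already present; 7 new (A, C, A, G, C, G, C)
  "ATGTTGTAT" → prefix "AT" already present; 7 new (G, T, T, G, T, A, T)
  "ACCTATATA" → prefix "ACC" already present; 6 new (T, A, T, A, T, A)
Total nodes = 2 + 2 + 2 + 2 + 2 + 3 + 5 + 3 + 6 + 3 + 8 + 6 + 4 + 7 + 7 + 6 = 68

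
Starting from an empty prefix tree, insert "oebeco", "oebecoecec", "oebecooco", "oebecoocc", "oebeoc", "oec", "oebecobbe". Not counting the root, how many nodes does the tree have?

20

Trie structure (* marks end of a word):
(root)
└─ o
   └─ e
      ├─ b
      │  └─ e
      │     ├─ c
      │     │  └─ o *
      │     │     ├─ b
      │     │     │  └─ b
      │     │     │     └─ e *
      │     │     ├─ e
      │     │     │  └─ c
      │     │     │     └─ e
      │     │     │        └─ c *
      │     │     └─ o
      │     │        └─ c
      │     │           ├─ c *
      │     │           └─ o *
      │     └─ o
      │        └─ c *
      └─ c *
Counting every labelled node above: 20.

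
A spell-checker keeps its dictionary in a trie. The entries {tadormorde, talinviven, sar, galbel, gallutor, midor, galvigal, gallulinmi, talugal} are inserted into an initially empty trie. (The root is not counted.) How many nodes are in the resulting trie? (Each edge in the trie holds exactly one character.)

Count nodes per top-level branch (shared prefixes stored once):
  'g'-branch (galbel, gallulinmi, gallutor, galvigal): 21 nodes
  'm'-branch (midor): 5 nodes
  's'-branch (sar): 3 nodes
  't'-branch (tadormorde, talinviven, talugal): 22 nodes
Sum: 51

51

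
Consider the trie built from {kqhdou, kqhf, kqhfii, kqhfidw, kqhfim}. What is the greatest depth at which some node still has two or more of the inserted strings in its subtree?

5

Equivalently: take the maximum, over all pairs, of their longest common prefix length.
e.g. "kqhfidw" and "kqhfii" share the prefix "kqhfi" of length 5; no pair shares a longer one.
Longest shared-prefix length: 5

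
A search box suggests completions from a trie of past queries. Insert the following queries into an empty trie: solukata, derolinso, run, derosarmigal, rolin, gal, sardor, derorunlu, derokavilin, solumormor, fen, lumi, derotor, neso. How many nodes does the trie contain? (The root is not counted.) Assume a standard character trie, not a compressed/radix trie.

For each word, the new-node count is its length minus the longest prefix already in the trie:
  "solukata" → 8 new (s, o, l, u, k, a, t, a)
  "derolinso" → 9 new (d, e, r, o, l, i, n, s, o)
  "run" → 3 new (r, u, n)
  "derosarmigal" → prefix "dero" already present; 8 new (s, a, r, m, i, g, a, l)
  "rolin" → prefix "r" already present; 4 new (o, l, i, n)
  "gal" → 3 new (g, a, l)
  "sardor" → prefix "s" already present; 5 new (a, r, d, o, r)
  "derorunlu" → prefix "dero" already present; 5 new (r, u, n, l, u)
  "derokavilin" → prefix "dero" already present; 7 new (k, a, v, i, l, i, n)
  "solumormor" → prefix "solu" already present; 6 new (m, o, r, m, o, r)
  "fen" → 3 new (f, e, n)
  "lumi" → 4 new (l, u, m, i)
  "derotor" → prefix "dero" already present; 3 new (t, o, r)
  "neso" → 4 new (n, e, s, o)
Total nodes = 8 + 9 + 3 + 8 + 4 + 3 + 5 + 5 + 7 + 6 + 3 + 4 + 3 + 4 = 72

72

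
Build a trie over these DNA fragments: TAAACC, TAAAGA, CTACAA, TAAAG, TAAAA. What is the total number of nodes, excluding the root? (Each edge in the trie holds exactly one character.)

Insert word by word; a character creates a node only if that edge doesn't already exist:
  "TAAACC" → 6 new (T, A, A, A, C, C)
  "TAAAGA" → prefix "TAAA" already present; 2 new (G, A)
  "CTACAA" → 6 new (C, T, A, C, A, A)
  "TAAAG" → prefix "TAAAG" already present; 0 new (none)
  "TAAAA" → prefix "TAAA" already present; 1 new (A)
Total nodes = 6 + 2 + 6 + 0 + 1 = 15

15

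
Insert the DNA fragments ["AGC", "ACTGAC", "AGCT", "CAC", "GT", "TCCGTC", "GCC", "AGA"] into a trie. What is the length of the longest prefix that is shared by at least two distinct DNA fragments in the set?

3

The deepest shared node is where two words last agree before diverging.
"AGC" and "AGCT" agree on "AGC" (3 characters) before diverging; nothing deeper is shared.
Longest shared-prefix length: 3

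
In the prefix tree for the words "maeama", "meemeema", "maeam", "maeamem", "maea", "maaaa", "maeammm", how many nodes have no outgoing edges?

5

Leaves are exactly the stored words that no other stored word extends.
Those words: "maaaa", "maeama", "maeamem", "maeammm", "meemeema"
Leaf count: 5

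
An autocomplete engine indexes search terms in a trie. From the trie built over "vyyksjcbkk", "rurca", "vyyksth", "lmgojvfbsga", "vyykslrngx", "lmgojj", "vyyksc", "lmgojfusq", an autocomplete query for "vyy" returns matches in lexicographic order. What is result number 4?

DFS of the "vyy" subtree visits, in order: "vyyksc", "vyyksjcbkk", "vyykslrngx", "vyyksth"
The 4th is vyyksth.

vyyksth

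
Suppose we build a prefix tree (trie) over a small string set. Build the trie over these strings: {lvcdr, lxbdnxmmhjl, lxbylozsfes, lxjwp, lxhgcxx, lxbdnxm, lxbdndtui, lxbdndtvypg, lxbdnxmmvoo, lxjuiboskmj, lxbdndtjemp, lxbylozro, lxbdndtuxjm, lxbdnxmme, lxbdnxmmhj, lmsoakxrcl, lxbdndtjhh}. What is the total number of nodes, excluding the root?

71

For each word, the new-node count is its length minus the longest prefix already in the trie:
  "lvcdr" → 5 new (l, v, c, d, r)
  "lxbdnxmmhjl" → prefix "l" already present; 10 new (x, b, d, n, x, m, m, h, j, l)
  "lxbylozsfes" → prefix "lxb" already present; 8 new (y, l, o, z, s, f, e, s)
  "lxjwp" → prefix "lx" already present; 3 new (j, w, p)
  "lxhgcxx" → prefix "lx" already present; 5 new (h, g, c, x, x)
  "lxbdnxm" → prefix "lxbdnxm" already present; 0 new (none)
  "lxbdndtui" → prefix "lxbdn" already present; 4 new (d, t, u, i)
  "lxbdndtvypg" → prefix "lxbdndt" already present; 4 new (v, y, p, g)
  "lxbdnxmmvoo" → prefix "lxbdnxmm" already present; 3 new (v, o, o)
  "lxjuiboskmj" → prefix "lxj" already present; 8 new (u, i, b, o, s, k, m, j)
  "lxbdndtjemp" → prefix "lxbdndt" already present; 4 new (j, e, m, p)
  "lxbylozro" → prefix "lxbyloz" already present; 2 new (r, o)
  "lxbdndtuxjm" → prefix "lxbdndtu" already present; 3 new (x, j, m)
  "lxbdnxmme" → prefix "lxbdnxmm" already present; 1 new (e)
  "lxbdnxmmhj" → prefix "lxbdnxmmhj" already present; 0 new (none)
  "lmsoakxrcl" → prefix "l" already present; 9 new (m, s, o, a, k, x, r, c, l)
  "lxbdndtjhh" → prefix "lxbdndtj" already present; 2 new (h, h)
Total nodes = 5 + 10 + 8 + 3 + 5 + 0 + 4 + 4 + 3 + 8 + 4 + 2 + 3 + 1 + 0 + 9 + 2 = 71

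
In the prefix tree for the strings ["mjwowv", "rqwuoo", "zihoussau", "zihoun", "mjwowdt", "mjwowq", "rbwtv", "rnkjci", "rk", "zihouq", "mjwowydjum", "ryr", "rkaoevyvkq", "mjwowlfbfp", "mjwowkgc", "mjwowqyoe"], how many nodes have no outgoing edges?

A leaf is a node with no children — equivalently, the end of a word that is not a proper prefix of any other stored word.
Those words: "mjwowdt", "mjwowkgc", "mjwowlfbfp", "mjwowqyoe", "mjwowv", "mjwowydjum", "rbwtv", "rkaoevyvkq", "rnkjci", "rqwuoo", "ryr", "zihoun", "zihouq", "zihoussau"
Leaf count: 14

14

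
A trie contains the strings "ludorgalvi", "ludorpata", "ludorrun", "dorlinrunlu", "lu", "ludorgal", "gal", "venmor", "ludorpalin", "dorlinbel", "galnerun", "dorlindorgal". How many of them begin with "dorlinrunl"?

1

Traverse to the node for "dorlinrunl", then collect every word in that subtree.
Matches: "dorlinrunlu"
Count: 1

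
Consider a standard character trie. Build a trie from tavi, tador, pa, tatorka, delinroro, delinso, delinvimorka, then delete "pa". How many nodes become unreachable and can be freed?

2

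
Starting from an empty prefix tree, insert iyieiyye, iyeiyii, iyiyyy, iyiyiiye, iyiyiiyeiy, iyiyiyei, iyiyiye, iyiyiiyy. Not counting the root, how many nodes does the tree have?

26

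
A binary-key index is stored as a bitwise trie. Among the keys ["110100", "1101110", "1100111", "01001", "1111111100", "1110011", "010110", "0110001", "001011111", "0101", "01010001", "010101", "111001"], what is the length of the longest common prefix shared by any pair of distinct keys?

The deepest shared node is where two words last agree before diverging.
"111001" and "1110011" agree on "111001" (6 characters) before diverging; nothing deeper is shared.
Longest shared-prefix length: 6

6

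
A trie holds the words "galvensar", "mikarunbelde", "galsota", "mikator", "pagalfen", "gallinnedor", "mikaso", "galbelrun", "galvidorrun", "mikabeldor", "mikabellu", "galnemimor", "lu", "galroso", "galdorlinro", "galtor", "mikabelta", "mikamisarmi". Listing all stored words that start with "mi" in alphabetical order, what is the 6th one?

mikaso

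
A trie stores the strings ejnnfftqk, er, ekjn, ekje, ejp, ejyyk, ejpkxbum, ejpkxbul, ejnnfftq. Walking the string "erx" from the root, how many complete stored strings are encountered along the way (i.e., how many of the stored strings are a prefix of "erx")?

1

Check each prefix of "erx" against the stored set — each match is an end-marker on the path.
Prefixes of the query that are stored words: "er"
Count: 1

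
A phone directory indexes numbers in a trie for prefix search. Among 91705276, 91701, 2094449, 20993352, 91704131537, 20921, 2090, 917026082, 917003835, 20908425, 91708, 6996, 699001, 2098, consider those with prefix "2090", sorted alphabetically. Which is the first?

DFS of the "2090" subtree visits, in order: "2090", "20908425"
The 1st is 2090.

2090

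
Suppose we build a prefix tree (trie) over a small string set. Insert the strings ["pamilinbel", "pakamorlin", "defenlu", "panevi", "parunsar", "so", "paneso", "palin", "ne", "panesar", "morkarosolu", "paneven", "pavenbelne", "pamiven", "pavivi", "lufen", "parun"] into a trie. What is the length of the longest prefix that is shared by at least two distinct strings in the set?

5

Equivalently: take the maximum, over all pairs, of their longest common prefix length.
"panesar" and "paneso" agree on "panes" (5 characters) before diverging; nothing deeper is shared.
Longest shared-prefix length: 5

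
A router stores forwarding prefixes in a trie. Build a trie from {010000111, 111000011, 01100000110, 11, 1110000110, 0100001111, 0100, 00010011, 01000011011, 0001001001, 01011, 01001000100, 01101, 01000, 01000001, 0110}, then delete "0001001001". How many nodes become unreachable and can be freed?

3

Walk "0001001001" from the leaf back toward the root, removing each node that no remaining word uses.
The suffix "001" (3 nodes) is used only by "0001001001"; the node for "0001001" still has the child "1", so pruning stops there.
Nodes removed: 3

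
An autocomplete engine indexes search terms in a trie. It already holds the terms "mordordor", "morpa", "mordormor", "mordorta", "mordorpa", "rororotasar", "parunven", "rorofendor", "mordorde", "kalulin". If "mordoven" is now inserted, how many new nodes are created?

3

"mordo" is already a path in the trie; the remaining "ven" must be added.
Each of the 3 remaining characters creates one node.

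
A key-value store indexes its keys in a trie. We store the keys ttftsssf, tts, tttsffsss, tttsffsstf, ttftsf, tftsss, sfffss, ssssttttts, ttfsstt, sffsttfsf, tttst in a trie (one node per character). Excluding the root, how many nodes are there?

50

For each word, the new-node count is its length minus the longest prefix already in the trie:
  "ttftsssf" → 8 new (t, t, f, t, s, s, s, f)
  "tts" → prefix "tt" already present; 1 new (s)
  "tttsffsss" → prefix "tt" already present; 7 new (t, s, f, f, s, s, s)
  "tttsffsstf" → prefix "tttsffss" already present; 2 new (t, f)
  "ttftsf" → prefix "ttfts" already present; 1 new (f)
  "tftsss" → prefix "t" already present; 5 new (f, t, s, s, s)
  "sfffss" → 6 new (s, f, f, f, s, s)
  "ssssttttts" → prefix "s" already present; 9 new (s, s, s, t, t, t, t, t, s)
  "ttfsstt" → prefix "ttf" already present; 4 new (s, s, t, t)
  "sffsttfsf" → prefix "sff" already present; 6 new (s, t, t, f, s, f)
  "tttst" → prefix "ttts" already present; 1 new (t)
Total nodes = 8 + 1 + 7 + 2 + 1 + 5 + 6 + 9 + 4 + 6 + 1 = 50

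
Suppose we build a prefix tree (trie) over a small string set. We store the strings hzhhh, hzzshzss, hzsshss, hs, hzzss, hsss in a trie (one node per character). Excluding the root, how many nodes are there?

Insert word by word; a character creates a node only if that edge doesn't already exist:
  "hzhhh" → 5 new (h, z, h, h, h)
  "hzzshzss" → prefix "hz" already present; 6 new (z, s, h, z, s, s)
  "hzsshss" → prefix "hz" already present; 5 new (s, s, h, s, s)
  "hs" → prefix "h" already present; 1 new (s)
  "hzzss" → prefix "hzzs" already present; 1 new (s)
  "hsss" → prefix "hs" already present; 2 new (s, s)
Total nodes = 5 + 6 + 5 + 1 + 1 + 2 = 20

20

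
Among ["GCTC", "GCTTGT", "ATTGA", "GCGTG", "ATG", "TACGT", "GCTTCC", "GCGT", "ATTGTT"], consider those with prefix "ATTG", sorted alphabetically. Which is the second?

Words with prefix "ATTG", in lexicographic order: "ATTGA", "ATTGTT"
The 2nd is ATTGTT.

ATTGTT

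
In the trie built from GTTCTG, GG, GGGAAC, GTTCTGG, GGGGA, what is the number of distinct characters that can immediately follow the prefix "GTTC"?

1

Follow the path "GTTC" to its node, then look at its outgoing edges.
Characters that immediately follow "GTTC" among the stored strings: {T}.
That node has 1 child edge.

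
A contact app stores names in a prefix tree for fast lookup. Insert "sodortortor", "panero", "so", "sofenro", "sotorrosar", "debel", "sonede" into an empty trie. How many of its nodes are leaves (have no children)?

6

Leaves are exactly the stored words that no other stored word extends.
Those words: "debel", "panero", "sodortortor", "sofenro", "sonede", "sotorrosar"
Leaf count: 6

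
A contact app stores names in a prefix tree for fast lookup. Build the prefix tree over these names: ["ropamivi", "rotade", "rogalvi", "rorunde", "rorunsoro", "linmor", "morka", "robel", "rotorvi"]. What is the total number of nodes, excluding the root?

44

Insert word by word; a character creates a node only if that edge doesn't already exist:
  "ropamivi" → 8 new (r, o, p, a, m, i, v, i)
  "rotade" → prefix "ro" already present; 4 new (t, a, d, e)
  "rogalvi" → prefix "ro" already present; 5 new (g, a, l, v, i)
  "rorunde" → prefix "ro" already present; 5 new (r, u, n, d, e)
  "rorunsoro" → prefix "rorun" already present; 4 new (s, o, r, o)
  "linmor" → 6 new (l, i, n, m, o, r)
  "morka" → 5 new (m, o, r, k, a)
  "robel" → prefix "ro" already present; 3 new (b, e, l)
  "rotorvi" → prefix "rot" already present; 4 new (o, r, v, i)
Total nodes = 8 + 4 + 5 + 5 + 4 + 6 + 5 + 3 + 4 = 44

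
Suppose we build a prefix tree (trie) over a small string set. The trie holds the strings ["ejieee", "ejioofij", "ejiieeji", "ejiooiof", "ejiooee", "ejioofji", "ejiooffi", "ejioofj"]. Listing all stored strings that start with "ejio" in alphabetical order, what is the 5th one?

DFS of the "ejio" subtree visits, in order: "ejiooee", "ejiooffi", "ejioofij", "ejioofj", "ejioofji", "ejiooiof"
Position 5: ejioofji

ejioofji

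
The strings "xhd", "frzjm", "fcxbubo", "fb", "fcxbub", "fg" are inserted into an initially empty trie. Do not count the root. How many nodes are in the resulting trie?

For each word, the new-node count is its length minus the longest prefix already in the trie:
  "xhd" → 3 new (x, h, d)
  "frzjm" → 5 new (f, r, z, j, m)
  "fcxbubo" → prefix "f" already present; 6 new (c, x, b, u, b, o)
  "fb" → prefix "f" already present; 1 new (b)
  "fcxbub" → prefix "fcxbub" already present; 0 new (none)
  "fg" → prefix "f" already present; 1 new (g)
Total nodes = 3 + 5 + 6 + 1 + 0 + 1 = 16

16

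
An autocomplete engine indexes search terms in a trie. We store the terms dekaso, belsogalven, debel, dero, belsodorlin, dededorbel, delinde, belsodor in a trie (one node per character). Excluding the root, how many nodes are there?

41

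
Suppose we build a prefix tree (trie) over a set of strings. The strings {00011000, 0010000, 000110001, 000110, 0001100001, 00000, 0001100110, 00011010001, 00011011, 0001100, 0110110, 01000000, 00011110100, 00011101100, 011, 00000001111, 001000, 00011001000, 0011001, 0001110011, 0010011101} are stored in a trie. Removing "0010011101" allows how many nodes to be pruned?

5

Walk "0010011101" from the leaf back toward the root, removing each node that no remaining word uses.
The suffix "11101" (5 nodes) is used only by "0010011101"; the node for "00100" still has the child "0", so pruning stops there.
Nodes removed: 5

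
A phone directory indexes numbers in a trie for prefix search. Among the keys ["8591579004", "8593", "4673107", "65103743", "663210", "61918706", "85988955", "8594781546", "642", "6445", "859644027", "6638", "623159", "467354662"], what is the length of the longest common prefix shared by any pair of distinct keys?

4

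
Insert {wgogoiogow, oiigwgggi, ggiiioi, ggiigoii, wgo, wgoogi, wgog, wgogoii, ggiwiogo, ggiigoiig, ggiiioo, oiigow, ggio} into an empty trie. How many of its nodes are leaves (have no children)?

10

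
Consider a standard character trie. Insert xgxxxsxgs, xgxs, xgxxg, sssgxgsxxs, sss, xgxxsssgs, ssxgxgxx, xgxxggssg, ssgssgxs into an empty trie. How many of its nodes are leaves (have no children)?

A leaf is a node with no children — equivalently, the end of a word that is not a proper prefix of any other stored word.
Those words: "ssgssgxs", "sssgxgsxxs", "ssxgxgxx", "xgxs", "xgxxggssg", "xgxxsssgs", "xgxxxsxgs"
Leaf count: 7

7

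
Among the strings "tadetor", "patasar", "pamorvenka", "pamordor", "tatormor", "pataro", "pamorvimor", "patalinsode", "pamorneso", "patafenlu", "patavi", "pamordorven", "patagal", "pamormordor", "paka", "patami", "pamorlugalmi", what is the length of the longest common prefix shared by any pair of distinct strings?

8

Look for the deepest trie node that still has at least two words in its subtree.
e.g. "pamordor" and "pamordorven" share the prefix "pamordor" of length 8; no pair shares a longer one.
Longest shared-prefix length: 8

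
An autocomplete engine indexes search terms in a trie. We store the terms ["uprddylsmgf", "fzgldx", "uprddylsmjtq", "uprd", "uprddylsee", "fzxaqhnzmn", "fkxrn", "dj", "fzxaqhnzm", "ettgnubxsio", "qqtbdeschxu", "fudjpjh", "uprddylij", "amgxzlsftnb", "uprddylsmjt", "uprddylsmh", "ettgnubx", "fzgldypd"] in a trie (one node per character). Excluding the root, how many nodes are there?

Count nodes per top-level branch (shared prefixes stored once):
  'a'-branch (amgxzlsftnb): 11 nodes
  'd'-branch (dj): 2 nodes
  'e'-branch (ettgnubx, ettgnubxsio): 11 nodes
  'f'-branch (fkxrn, fudjpjh, fzgldx, fzgldypd, fzxaqhnzm, fzxaqhnzmn): 27 nodes
  'q'-branch (qqtbdeschxu): 11 nodes
  'u'-branch (uprd, uprddylij, uprddylsee, uprddylsmgf, uprddylsmh, uprddylsmjt, uprddylsmjtq): 19 nodes
Sum: 81

81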